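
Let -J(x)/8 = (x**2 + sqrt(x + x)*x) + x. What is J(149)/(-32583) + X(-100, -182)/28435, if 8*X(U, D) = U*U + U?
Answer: 62115145/11230274 + 1192*sqrt(298)/32583 ≈ 6.1626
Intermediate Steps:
X(U, D) = U/8 + U**2/8 (X(U, D) = (U*U + U)/8 = (U**2 + U)/8 = (U + U**2)/8 = U/8 + U**2/8)
J(x) = -8*x - 8*x**2 - 8*sqrt(2)*x**(3/2) (J(x) = -8*((x**2 + sqrt(x + x)*x) + x) = -8*((x**2 + sqrt(2*x)*x) + x) = -8*((x**2 + (sqrt(2)*sqrt(x))*x) + x) = -8*((x**2 + sqrt(2)*x**(3/2)) + x) = -8*(x + x**2 + sqrt(2)*x**(3/2)) = -8*x - 8*x**2 - 8*sqrt(2)*x**(3/2))
J(149)/(-32583) + X(-100, -182)/28435 = (-8*149 - 8*149**2 - 8*sqrt(2)*149**(3/2))/(-32583) + ((1/8)*(-100)*(1 - 100))/28435 = (-1192 - 8*22201 - 8*sqrt(2)*149*sqrt(149))*(-1/32583) + ((1/8)*(-100)*(-99))*(1/28435) = (-1192 - 177608 - 1192*sqrt(298))*(-1/32583) + (2475/2)*(1/28435) = (-178800 - 1192*sqrt(298))*(-1/32583) + 45/1034 = (59600/10861 + 1192*sqrt(298)/32583) + 45/1034 = 62115145/11230274 + 1192*sqrt(298)/32583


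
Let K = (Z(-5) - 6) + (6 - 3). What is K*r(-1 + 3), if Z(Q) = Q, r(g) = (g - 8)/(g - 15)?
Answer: -48/13 ≈ -3.6923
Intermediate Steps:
r(g) = (-8 + g)/(-15 + g)
K = -8 (K = (-5 - 6) + (6 - 3) = -11 + 3 = -8)
K*r(-1 + 3) = -8*(-8 + (-1 + 3))/(-15 + (-1 + 3)) = -8*(-8 + 2)/(-15 + 2) = -8*(-6)/(-13) = -(-8)*(-6)/13 = -8*6/13 = -48/13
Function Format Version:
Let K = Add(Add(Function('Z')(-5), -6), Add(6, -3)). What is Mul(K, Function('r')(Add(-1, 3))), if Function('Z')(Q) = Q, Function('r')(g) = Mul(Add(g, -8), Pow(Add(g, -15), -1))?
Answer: Rational(-48, 13) ≈ -3.6923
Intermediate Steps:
Function('r')(g) = Mul(Pow(Add(-15, g), -1), Add(-8, g)) (Function('r')(g) = Mul(Add(-8, g), Pow(Add(-15, g), -1)) = Mul(Pow(Add(-15, g), -1), Add(-8, g)))
K = -8 (K = Add(Add(-5, -6), Add(6, -3)) = Add(-11, 3) = -8)
Mul(K, Function('r')(Add(-1, 3))) = Mul(-8, Mul(Pow(Add(-15, Add(-1, 3)), -1), Add(-8, Add(-1, 3)))) = Mul(-8, Mul(Pow(Add(-15, 2), -1), Add(-8, 2))) = Mul(-8, Mul(Pow(-13, -1), -6)) = Mul(-8, Mul(Rational(-1, 13), -6)) = Mul(-8, Rational(6, 13)) = Rational(-48, 13)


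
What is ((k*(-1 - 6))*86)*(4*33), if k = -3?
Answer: 238392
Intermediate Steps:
((k*(-1 - 6))*86)*(4*33) = (-3*(-1 - 6)*86)*(4*33) = (-3*(-7)*86)*132 = (21*86)*132 = 1806*132 = 238392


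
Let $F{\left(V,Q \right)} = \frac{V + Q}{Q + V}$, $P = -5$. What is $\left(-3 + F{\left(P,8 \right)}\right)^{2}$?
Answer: $4$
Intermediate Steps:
$F{\left(V,Q \right)} = 1$ ($F{\left(V,Q \right)} = \frac{Q + V}{Q + V} = 1$)
$\left(-3 + F{\left(P,8 \right)}\right)^{2} = \left(-3 + 1\right)^{2} = \left(-2\right)^{2} = 4$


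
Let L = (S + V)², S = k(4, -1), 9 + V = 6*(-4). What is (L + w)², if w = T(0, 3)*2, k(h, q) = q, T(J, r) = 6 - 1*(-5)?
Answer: 1387684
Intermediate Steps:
T(J, r) = 11 (T(J, r) = 6 + 5 = 11)
V = -33 (V = -9 + 6*(-4) = -9 - 24 = -33)
S = -1
L = 1156 (L = (-1 - 33)² = (-34)² = 1156)
w = 22 (w = 11*2 = 22)
(L + w)² = (1156 + 22)² = 1178² = 1387684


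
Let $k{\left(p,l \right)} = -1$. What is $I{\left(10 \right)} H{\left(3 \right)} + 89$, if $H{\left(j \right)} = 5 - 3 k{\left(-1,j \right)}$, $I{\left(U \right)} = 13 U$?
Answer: $1129$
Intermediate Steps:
$H{\left(j \right)} = 8$ ($H{\left(j \right)} = 5 - -3 = 5 + 3 = 8$)
$I{\left(10 \right)} H{\left(3 \right)} + 89 = 13 \cdot 10 \cdot 8 + 89 = 130 \cdot 8 + 89 = 1040 + 89 = 1129$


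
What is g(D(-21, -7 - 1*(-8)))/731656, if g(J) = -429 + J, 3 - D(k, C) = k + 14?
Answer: -419/731656 ≈ -0.00057267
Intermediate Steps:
D(k, C) = -11 - k (D(k, C) = 3 - (k + 14) = 3 - (14 + k) = 3 + (-14 - k) = -11 - k)
g(D(-21, -7 - 1*(-8)))/731656 = (-429 + (-11 - 1*(-21)))/731656 = (-429 + (-11 + 21))*(1/731656) = (-429 + 10)*(1/731656) = -419*1/731656 = -419/731656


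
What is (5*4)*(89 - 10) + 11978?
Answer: 13558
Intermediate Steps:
(5*4)*(89 - 10) + 11978 = 20*79 + 11978 = 1580 + 11978 = 13558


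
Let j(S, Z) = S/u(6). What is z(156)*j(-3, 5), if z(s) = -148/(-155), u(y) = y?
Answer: -74/155 ≈ -0.47742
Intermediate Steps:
z(s) = 148/155 (z(s) = -148*(-1/155) = 148/155)
j(S, Z) = S/6
z(156)*j(-3, 5) = 148*((⅙)*(-3))/155 = (148/155)*(-½) = -74/155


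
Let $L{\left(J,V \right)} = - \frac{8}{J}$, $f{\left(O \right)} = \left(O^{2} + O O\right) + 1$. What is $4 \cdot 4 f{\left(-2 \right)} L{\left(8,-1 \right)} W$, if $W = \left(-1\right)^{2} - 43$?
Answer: $6048$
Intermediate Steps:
$f{\left(O \right)} = 1 + 2 O^{2}$ ($f{\left(O \right)} = \left(O^{2} + O^{2}\right) + 1 = 2 O^{2} + 1 = 1 + 2 O^{2}$)
$W = -42$ ($W = 1 - 43 = -42$)
$4 \cdot 4 f{\left(-2 \right)} L{\left(8,-1 \right)} W = 4 \cdot 4 \left(1 + 2 \left(-2\right)^{2}\right) \left(- \frac{8}{8}\right) \left(-42\right) = 16 \left(1 + 2 \cdot 4\right) \left(\left(-8\right) \frac{1}{8}\right) \left(-42\right) = 16 \left(1 + 8\right) \left(-1\right) \left(-42\right) = 16 \cdot 9 \left(-1\right) \left(-42\right) = 144 \left(-1\right) \left(-42\right) = \left(-144\right) \left(-42\right) = 6048$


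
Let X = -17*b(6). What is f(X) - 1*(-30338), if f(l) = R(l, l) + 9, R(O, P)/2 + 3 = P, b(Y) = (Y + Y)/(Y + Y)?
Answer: 30307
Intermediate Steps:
b(Y) = 1 (b(Y) = (2*Y)/((2*Y)) = (2*Y)*(1/(2*Y)) = 1)
R(O, P) = -6 + 2*P
X = -17 (X = -17*1 = -17)
f(l) = 3 + 2*l (f(l) = (-6 + 2*l) + 9 = 3 + 2*l)
f(X) - 1*(-30338) = (3 + 2*(-17)) - 1*(-30338) = (3 - 34) + 30338 = -31 + 30338 = 30307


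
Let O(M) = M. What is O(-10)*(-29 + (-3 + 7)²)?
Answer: 130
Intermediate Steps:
O(-10)*(-29 + (-3 + 7)²) = -10*(-29 + (-3 + 7)²) = -10*(-29 + 4²) = -10*(-29 + 16) = -10*(-13) = 130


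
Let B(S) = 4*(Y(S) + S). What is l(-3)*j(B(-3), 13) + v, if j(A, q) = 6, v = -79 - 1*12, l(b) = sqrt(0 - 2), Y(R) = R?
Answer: -91 + 6*I*sqrt(2) ≈ -91.0 + 8.4853*I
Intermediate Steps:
B(S) = 8*S (B(S) = 4*(S + S) = 4*(2*S) = 8*S)
l(b) = I*sqrt(2) (l(b) = sqrt(-2) = I*sqrt(2))
v = -91 (v = -79 - 12 = -91)
l(-3)*j(B(-3), 13) + v = (I*sqrt(2))*6 - 91 = 6*I*sqrt(2) - 91 = -91 + 6*I*sqrt(2)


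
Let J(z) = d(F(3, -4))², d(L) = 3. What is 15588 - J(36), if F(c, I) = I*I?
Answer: 15579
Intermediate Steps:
F(c, I) = I²
J(z) = 9 (J(z) = 3² = 9)
15588 - J(36) = 15588 - 1*9 = 15588 - 9 = 15579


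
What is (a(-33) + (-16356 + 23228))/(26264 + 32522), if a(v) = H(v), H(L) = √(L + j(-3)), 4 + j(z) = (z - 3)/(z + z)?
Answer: 3436/29393 + 3*I/29393 ≈ 0.1169 + 0.00010207*I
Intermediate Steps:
j(z) = -4 + (-3 + z)/(2*z) (j(z) = -4 + (z - 3)/(z + z) = -4 + (-3 + z)/((2*z)) = -4 + (-3 + z)*(1/(2*z)) = -4 + (-3 + z)/(2*z))
H(L) = √(-3 + L) (H(L) = √(L + (½)*(-3 - 7*(-3))/(-3)) = √(L + (½)*(-⅓)*(-3 + 21)) = √(L + (½)*(-⅓)*18) = √(L - 3) = √(-3 + L))
a(v) = √(-3 + v)
(a(-33) + (-16356 + 23228))/(26264 + 32522) = (√(-3 - 33) + (-16356 + 23228))/(26264 + 32522) = (√(-36) + 6872)/58786 = (6*I + 6872)*(1/58786) = (6872 + 6*I)*(1/58786) = 3436/29393 + 3*I/29393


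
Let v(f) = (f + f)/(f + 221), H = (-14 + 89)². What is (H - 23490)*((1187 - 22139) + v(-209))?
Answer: 749859555/2 ≈ 3.7493e+8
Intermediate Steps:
H = 5625 (H = 75² = 5625)
v(f) = 2*f/(221 + f) (v(f) = (2*f)/(221 + f) = 2*f/(221 + f))
(H - 23490)*((1187 - 22139) + v(-209)) = (5625 - 23490)*((1187 - 22139) + 2*(-209)/(221 - 209)) = -17865*(-20952 + 2*(-209)/12) = -17865*(-20952 + 2*(-209)*(1/12)) = -17865*(-20952 - 209/6) = -17865*(-125921/6) = 749859555/2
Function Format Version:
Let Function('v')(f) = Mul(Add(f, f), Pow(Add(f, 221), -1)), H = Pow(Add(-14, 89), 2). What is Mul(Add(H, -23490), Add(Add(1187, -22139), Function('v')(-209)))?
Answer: Rational(749859555, 2) ≈ 3.7493e+8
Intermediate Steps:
H = 5625 (H = Pow(75, 2) = 5625)
Function('v')(f) = Mul(2, f, Pow(Add(221, f), -1)) (Function('v')(f) = Mul(Mul(2, f), Pow(Add(221, f), -1)) = Mul(2, f, Pow(Add(221, f), -1)))
Mul(Add(H, -23490), Add(Add(1187, -22139), Function('v')(-209))) = Mul(Add(5625, -23490), Add(Add(1187, -22139), Mul(2, -209, Pow(Add(221, -209), -1)))) = Mul(-17865, Add(-20952, Mul(2, -209, Pow(12, -1)))) = Mul(-17865, Add(-20952, Mul(2, -209, Rational(1, 12)))) = Mul(-17865, Add(-20952, Rational(-209, 6))) = Mul(-17865, Rational(-125921, 6)) = Rational(749859555, 2)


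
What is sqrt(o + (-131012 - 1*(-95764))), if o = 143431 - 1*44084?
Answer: sqrt(64099) ≈ 253.18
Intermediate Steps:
o = 99347 (o = 143431 - 44084 = 99347)
sqrt(o + (-131012 - 1*(-95764))) = sqrt(99347 + (-131012 - 1*(-95764))) = sqrt(99347 + (-131012 + 95764)) = sqrt(99347 - 35248) = sqrt(64099)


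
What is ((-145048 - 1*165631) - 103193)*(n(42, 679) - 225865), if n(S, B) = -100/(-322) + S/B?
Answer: 1459862248076208/15617 ≈ 9.3479e+10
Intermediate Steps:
n(S, B) = 50/161 + S/B (n(S, B) = -100*(-1/322) + S/B = 50/161 + S/B)
((-145048 - 1*165631) - 103193)*(n(42, 679) - 225865) = ((-145048 - 1*165631) - 103193)*((50/161 + 42/679) - 225865) = ((-145048 - 165631) - 103193)*((50/161 + 42*(1/679)) - 225865) = (-310679 - 103193)*((50/161 + 6/97) - 225865) = -413872*(5816/15617 - 225865) = -413872*(-3527327889/15617) = 1459862248076208/15617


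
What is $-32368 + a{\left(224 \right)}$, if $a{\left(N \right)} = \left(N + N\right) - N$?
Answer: $-32144$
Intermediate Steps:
$a{\left(N \right)} = N$ ($a{\left(N \right)} = 2 N - N = N$)
$-32368 + a{\left(224 \right)} = -32368 + 224 = -32144$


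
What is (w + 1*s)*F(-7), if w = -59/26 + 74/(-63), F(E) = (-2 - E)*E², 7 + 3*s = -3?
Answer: -388535/234 ≈ -1660.4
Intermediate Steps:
s = -10/3 (s = -7/3 + (⅓)*(-3) = -7/3 - 1 = -10/3 ≈ -3.3333)
F(E) = E²*(-2 - E)
w = -5641/1638 (w = -59*1/26 + 74*(-1/63) = -59/26 - 74/63 = -5641/1638 ≈ -3.4438)
(w + 1*s)*F(-7) = (-5641/1638 + 1*(-10/3))*((-7)²*(-2 - 1*(-7))) = (-5641/1638 - 10/3)*(49*(-2 + 7)) = -77707*5/234 = -11101/1638*245 = -388535/234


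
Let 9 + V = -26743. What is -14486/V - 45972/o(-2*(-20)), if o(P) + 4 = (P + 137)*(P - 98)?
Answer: 344653541/68685760 ≈ 5.0178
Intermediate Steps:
V = -26752 (V = -9 - 26743 = -26752)
o(P) = -4 + (-98 + P)*(137 + P) (o(P) = -4 + (P + 137)*(P - 98) = -4 + (137 + P)*(-98 + P) = -4 + (-98 + P)*(137 + P))
-14486/V - 45972/o(-2*(-20)) = -14486/(-26752) - 45972/(-13430 + (-2*(-20))**2 + 39*(-2*(-20))) = -14486*(-1/26752) - 45972/(-13430 + 40**2 + 39*40) = 7243/13376 - 45972/(-13430 + 1600 + 1560) = 7243/13376 - 45972/(-10270) = 7243/13376 - 45972*(-1/10270) = 7243/13376 + 22986/5135 = 344653541/68685760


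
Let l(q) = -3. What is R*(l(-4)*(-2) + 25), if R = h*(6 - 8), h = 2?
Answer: -124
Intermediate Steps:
R = -4 (R = 2*(6 - 8) = 2*(-2) = -4)
R*(l(-4)*(-2) + 25) = -4*(-3*(-2) + 25) = -4*(6 + 25) = -4*31 = -124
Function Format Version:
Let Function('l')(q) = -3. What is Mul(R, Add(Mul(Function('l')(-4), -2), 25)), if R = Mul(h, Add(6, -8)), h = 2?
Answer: -124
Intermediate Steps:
R = -4 (R = Mul(2, Add(6, -8)) = Mul(2, -2) = -4)
Mul(R, Add(Mul(Function('l')(-4), -2), 25)) = Mul(-4, Add(Mul(-3, -2), 25)) = Mul(-4, Add(6, 25)) = Mul(-4, 31) = -124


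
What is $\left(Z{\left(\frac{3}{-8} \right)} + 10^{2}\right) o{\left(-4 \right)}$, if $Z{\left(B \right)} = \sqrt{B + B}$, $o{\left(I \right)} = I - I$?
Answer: $0$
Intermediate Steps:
$o{\left(I \right)} = 0$
$Z{\left(B \right)} = \sqrt{2} \sqrt{B}$ ($Z{\left(B \right)} = \sqrt{2 B} = \sqrt{2} \sqrt{B}$)
$\left(Z{\left(\frac{3}{-8} \right)} + 10^{2}\right) o{\left(-4 \right)} = \left(\sqrt{2} \sqrt{\frac{3}{-8}} + 10^{2}\right) 0 = \left(\sqrt{2} \sqrt{3 \left(- \frac{1}{8}\right)} + 100\right) 0 = \left(\sqrt{2} \sqrt{- \frac{3}{8}} + 100\right) 0 = \left(\sqrt{2} \frac{i \sqrt{6}}{4} + 100\right) 0 = \left(\frac{i \sqrt{3}}{2} + 100\right) 0 = \left(100 + \frac{i \sqrt{3}}{2}\right) 0 = 0$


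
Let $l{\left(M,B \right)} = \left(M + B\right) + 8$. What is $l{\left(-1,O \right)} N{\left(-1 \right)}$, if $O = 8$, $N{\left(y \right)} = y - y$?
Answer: $0$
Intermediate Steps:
$N{\left(y \right)} = 0$
$l{\left(M,B \right)} = 8 + B + M$ ($l{\left(M,B \right)} = \left(B + M\right) + 8 = 8 + B + M$)
$l{\left(-1,O \right)} N{\left(-1 \right)} = \left(8 + 8 - 1\right) 0 = 15 \cdot 0 = 0$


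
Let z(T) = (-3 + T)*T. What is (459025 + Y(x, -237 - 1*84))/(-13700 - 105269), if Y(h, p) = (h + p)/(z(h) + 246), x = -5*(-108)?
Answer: -44406996623/11509298998 ≈ -3.8584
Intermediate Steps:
z(T) = T*(-3 + T)
x = 540
Y(h, p) = (h + p)/(246 + h*(-3 + h)) (Y(h, p) = (h + p)/(h*(-3 + h) + 246) = (h + p)/(246 + h*(-3 + h)))
(459025 + Y(x, -237 - 1*84))/(-13700 - 105269) = (459025 + (540 + (-237 - 1*84))/(246 + 540*(-3 + 540)))/(-13700 - 105269) = (459025 + (540 + (-237 - 84))/(246 + 540*537))/(-118969) = (459025 + (540 - 321)/(246 + 289980))*(-1/118969) = (459025 + 219/290226)*(-1/118969) = (459025 + (1/290226)*219)*(-1/118969) = (459025 + 73/96742)*(-1/118969) = (44406996623/96742)*(-1/118969) = -44406996623/11509298998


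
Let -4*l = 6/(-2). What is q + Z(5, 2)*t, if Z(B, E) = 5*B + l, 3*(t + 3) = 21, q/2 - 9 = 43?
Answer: 207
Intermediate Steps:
q = 104 (q = 18 + 2*43 = 18 + 86 = 104)
t = 4 (t = -3 + (⅓)*21 = -3 + 7 = 4)
l = ¾ (l = -3/(2*(-2)) = -3*(-1)/(2*2) = -¼*(-3) = ¾ ≈ 0.75000)
Z(B, E) = ¾ + 5*B (Z(B, E) = 5*B + ¾ = ¾ + 5*B)
q + Z(5, 2)*t = 104 + (¾ + 5*5)*4 = 104 + (¾ + 25)*4 = 104 + (103/4)*4 = 104 + 103 = 207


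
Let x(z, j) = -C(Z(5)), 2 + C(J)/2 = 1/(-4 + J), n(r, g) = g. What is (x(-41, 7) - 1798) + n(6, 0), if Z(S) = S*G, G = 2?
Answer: -5383/3 ≈ -1794.3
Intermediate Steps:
Z(S) = 2*S (Z(S) = S*2 = 2*S)
C(J) = -4 + 2/(-4 + J)
x(z, j) = 11/3 (x(z, j) = -2*(9 - 4*5)/(-4 + 2*5) = -2*(9 - 2*10)/(-4 + 10) = -2*(9 - 20)/6 = -2*(-11)/6 = -1*(-11/3) = 11/3)
(x(-41, 7) - 1798) + n(6, 0) = (11/3 - 1798) + 0 = -5383/3 + 0 = -5383/3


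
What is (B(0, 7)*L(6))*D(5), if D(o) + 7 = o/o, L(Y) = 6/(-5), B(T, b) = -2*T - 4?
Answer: -144/5 ≈ -28.800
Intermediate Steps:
B(T, b) = -4 - 2*T
L(Y) = -6/5 (L(Y) = 6*(-⅕) = -6/5)
D(o) = -6 (D(o) = -7 + o/o = -7 + 1 = -6)
(B(0, 7)*L(6))*D(5) = ((-4 - 2*0)*(-6/5))*(-6) = ((-4 + 0)*(-6/5))*(-6) = -4*(-6/5)*(-6) = (24/5)*(-6) = -144/5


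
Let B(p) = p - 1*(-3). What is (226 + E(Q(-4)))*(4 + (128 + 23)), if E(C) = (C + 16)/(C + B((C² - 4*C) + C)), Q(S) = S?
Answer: 315890/9 ≈ 35099.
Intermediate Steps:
B(p) = 3 + p (B(p) = p + 3 = 3 + p)
E(C) = (16 + C)/(3 + C² - 2*C) (E(C) = (C + 16)/(C + (3 + ((C² - 4*C) + C))) = (16 + C)/(C + (3 + (C² - 3*C))) = (16 + C)/(C + (3 + C² - 3*C)) = (16 + C)/(3 + C² - 2*C))
(226 + E(Q(-4)))*(4 + (128 + 23)) = (226 + (16 - 4)/(3 - 4 - 4*(-3 - 4)))*(4 + (128 + 23)) = (226 + 12/(3 - 4 - 4*(-7)))*(4 + 151) = (226 + 12/(3 - 4 + 28))*155 = (226 + 12/27)*155 = (226 + (1/27)*12)*155 = (226 + 4/9)*155 = (2038/9)*155 = 315890/9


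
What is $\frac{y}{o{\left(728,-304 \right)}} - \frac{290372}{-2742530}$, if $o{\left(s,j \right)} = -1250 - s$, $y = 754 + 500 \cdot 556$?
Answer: $- \frac{190979212951}{1356181085} \approx -140.82$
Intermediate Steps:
$y = 278754$ ($y = 754 + 278000 = 278754$)
$\frac{y}{o{\left(728,-304 \right)}} - \frac{290372}{-2742530} = \frac{278754}{-1250 - 728} - \frac{290372}{-2742530} = \frac{278754}{-1250 - 728} - - \frac{145186}{1371265} = \frac{278754}{-1978} + \frac{145186}{1371265} = 278754 \left(- \frac{1}{1978}\right) + \frac{145186}{1371265} = - \frac{139377}{989} + \frac{145186}{1371265} = - \frac{190979212951}{1356181085}$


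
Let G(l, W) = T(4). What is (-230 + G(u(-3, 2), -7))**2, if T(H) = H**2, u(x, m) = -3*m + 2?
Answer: 45796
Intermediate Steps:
u(x, m) = 2 - 3*m
G(l, W) = 16 (G(l, W) = 4**2 = 16)
(-230 + G(u(-3, 2), -7))**2 = (-230 + 16)**2 = (-214)**2 = 45796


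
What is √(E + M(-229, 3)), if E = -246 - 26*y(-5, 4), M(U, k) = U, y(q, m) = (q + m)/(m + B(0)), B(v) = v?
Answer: I*√1874/2 ≈ 21.645*I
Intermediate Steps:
y(q, m) = (m + q)/m (y(q, m) = (q + m)/(m + 0) = (m + q)/m)
E = -479/2 (E = -246 - 26*(4 - 5)/4 = -246 - 13*(-1)/2 = -246 - 26*(-¼) = -246 + 13/2 = -479/2 ≈ -239.50)
√(E + M(-229, 3)) = √(-479/2 - 229) = √(-937/2) = I*√1874/2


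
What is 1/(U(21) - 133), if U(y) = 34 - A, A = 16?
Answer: -1/115 ≈ -0.0086956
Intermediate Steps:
U(y) = 18 (U(y) = 34 - 1*16 = 34 - 16 = 18)
1/(U(21) - 133) = 1/(18 - 133) = 1/(-115) = -1/115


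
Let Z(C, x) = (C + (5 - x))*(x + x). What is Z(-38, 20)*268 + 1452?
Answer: -566708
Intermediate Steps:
Z(C, x) = 2*x*(5 + C - x) (Z(C, x) = (5 + C - x)*(2*x) = 2*x*(5 + C - x))
Z(-38, 20)*268 + 1452 = (2*20*(5 - 38 - 1*20))*268 + 1452 = (2*20*(5 - 38 - 20))*268 + 1452 = (2*20*(-53))*268 + 1452 = -2120*268 + 1452 = -568160 + 1452 = -566708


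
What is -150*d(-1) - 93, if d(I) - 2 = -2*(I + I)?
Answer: -993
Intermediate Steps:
d(I) = 2 - 4*I (d(I) = 2 - 2*(I + I) = 2 - 4*I)
-150*d(-1) - 93 = -150*(2 - 4*(-1)) - 93 = -150*(2 + 4) - 93 = -150*6 - 93 = -900 - 93 = -993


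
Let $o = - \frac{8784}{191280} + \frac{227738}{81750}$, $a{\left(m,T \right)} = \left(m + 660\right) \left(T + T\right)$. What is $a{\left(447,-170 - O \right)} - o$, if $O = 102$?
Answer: $- \frac{19618445101568}{32577375} \approx -6.0221 \cdot 10^{5}$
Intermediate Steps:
$a{\left(m,T \right)} = 2 T \left(660 + m\right)$ ($a{\left(m,T \right)} = \left(660 + m\right) 2 T = 2 T \left(660 + m\right)$)
$o = \frac{89257568}{32577375}$ ($o = \left(-8784\right) \frac{1}{191280} + 227738 \cdot \frac{1}{81750} = - \frac{183}{3985} + \frac{113869}{40875} = \frac{89257568}{32577375} \approx 2.7399$)
$a{\left(447,-170 - O \right)} - o = 2 \left(-170 - 102\right) \left(660 + 447\right) - \frac{89257568}{32577375} = 2 \left(-170 - 102\right) 1107 - \frac{89257568}{32577375} = 2 \left(-272\right) 1107 - \frac{89257568}{32577375} = -602208 - \frac{89257568}{32577375} = - \frac{19618445101568}{32577375}$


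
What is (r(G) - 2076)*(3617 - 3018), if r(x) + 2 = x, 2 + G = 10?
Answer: -1239930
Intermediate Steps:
G = 8 (G = -2 + 10 = 8)
r(x) = -2 + x
(r(G) - 2076)*(3617 - 3018) = ((-2 + 8) - 2076)*(3617 - 3018) = (6 - 2076)*599 = -2070*599 = -1239930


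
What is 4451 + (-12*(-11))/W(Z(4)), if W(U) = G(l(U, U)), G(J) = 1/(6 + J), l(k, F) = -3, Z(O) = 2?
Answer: 4847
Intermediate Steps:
W(U) = ⅓ (W(U) = 1/(6 - 3) = 1/3 = ⅓)
4451 + (-12*(-11))/W(Z(4)) = 4451 + (-12*(-11))/(⅓) = 4451 + 132*3 = 4451 + 396 = 4847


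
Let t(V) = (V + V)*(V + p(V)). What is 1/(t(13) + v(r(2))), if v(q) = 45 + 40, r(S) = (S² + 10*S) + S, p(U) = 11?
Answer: 1/709 ≈ 0.0014104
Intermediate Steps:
r(S) = S² + 11*S
v(q) = 85
t(V) = 2*V*(11 + V) (t(V) = (V + V)*(V + 11) = (2*V)*(11 + V) = 2*V*(11 + V))
1/(t(13) + v(r(2))) = 1/(2*13*(11 + 13) + 85) = 1/(2*13*24 + 85) = 1/(624 + 85) = 1/709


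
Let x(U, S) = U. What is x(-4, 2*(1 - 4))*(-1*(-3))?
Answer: -12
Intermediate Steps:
x(-4, 2*(1 - 4))*(-1*(-3)) = -(-4)*(-3) = -4*3 = -12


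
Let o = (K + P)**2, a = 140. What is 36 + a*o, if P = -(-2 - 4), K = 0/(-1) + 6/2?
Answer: 11376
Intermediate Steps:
K = 3 (K = 0*(-1) + 6*(1/2) = 0 + 3 = 3)
P = 6 (P = -1*(-6) = 6)
o = 81 (o = (3 + 6)**2 = 9**2 = 81)
36 + a*o = 36 + 140*81 = 36 + 11340 = 11376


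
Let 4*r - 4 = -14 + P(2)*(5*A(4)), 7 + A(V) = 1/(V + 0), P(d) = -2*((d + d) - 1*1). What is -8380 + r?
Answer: -66655/8 ≈ -8331.9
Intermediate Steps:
P(d) = 2 - 4*d (P(d) = -2*(2*d - 1) = -2*(-1 + 2*d) = 2 - 4*d)
A(V) = -7 + 1/V (A(V) = -7 + 1/(V + 0) = -7 + 1/V)
r = 385/8 (r = 1 + (-14 + (2 - 4*2)*(5*(-7 + 1/4)))/4 = 1 + (-14 + (2 - 8)*(5*(-7 + ¼)))/4 = 1 + (-14 - 30*(-27)/4)/4 = 1 + (-14 - 6*(-135/4))/4 = 1 + (-14 + 405/2)/4 = 1 + (¼)*(377/2) = 1 + 377/8 = 385/8 ≈ 48.125)
-8380 + r = -8380 + 385/8 = -66655/8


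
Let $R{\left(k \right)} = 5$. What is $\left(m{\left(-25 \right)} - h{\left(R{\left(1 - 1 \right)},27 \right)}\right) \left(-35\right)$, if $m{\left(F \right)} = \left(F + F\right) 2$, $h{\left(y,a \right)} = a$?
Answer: $4445$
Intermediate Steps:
$m{\left(F \right)} = 4 F$ ($m{\left(F \right)} = 2 F 2 = 4 F$)
$\left(m{\left(-25 \right)} - h{\left(R{\left(1 - 1 \right)},27 \right)}\right) \left(-35\right) = \left(4 \left(-25\right) - 27\right) \left(-35\right) = \left(-100 - 27\right) \left(-35\right) = \left(-127\right) \left(-35\right) = 4445$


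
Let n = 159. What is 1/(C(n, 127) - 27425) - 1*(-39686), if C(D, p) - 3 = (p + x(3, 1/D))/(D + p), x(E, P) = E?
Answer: 11970765971/301637 ≈ 39686.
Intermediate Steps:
C(D, p) = 3 + (3 + p)/(D + p) (C(D, p) = 3 + (p + 3)/(D + p) = 3 + (3 + p)/(D + p))
1/(C(n, 127) - 27425) - 1*(-39686) = 1/((3 + 3*159 + 4*127)/(159 + 127) - 27425) - 1*(-39686) = 1/((3 + 477 + 508)/286 - 27425) + 39686 = 1/((1/286)*988 - 27425) + 39686 = 1/(38/11 - 27425) + 39686 = 1/(-301637/11) + 39686 = -11/301637 + 39686 = 11970765971/301637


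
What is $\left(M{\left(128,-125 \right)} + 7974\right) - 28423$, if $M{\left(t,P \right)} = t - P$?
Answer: $-20196$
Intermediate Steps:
$\left(M{\left(128,-125 \right)} + 7974\right) - 28423 = \left(\left(128 - -125\right) + 7974\right) - 28423 = \left(\left(128 + 125\right) + 7974\right) - 28423 = \left(253 + 7974\right) - 28423 = 8227 - 28423 = -20196$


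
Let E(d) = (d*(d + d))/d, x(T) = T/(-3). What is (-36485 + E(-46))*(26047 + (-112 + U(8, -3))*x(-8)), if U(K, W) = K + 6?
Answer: -2829486989/3 ≈ -9.4316e+8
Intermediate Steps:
x(T) = -T/3 (x(T) = T*(-⅓) = -T/3)
U(K, W) = 6 + K
E(d) = 2*d (E(d) = (d*(2*d))/d = (2*d²)/d = 2*d)
(-36485 + E(-46))*(26047 + (-112 + U(8, -3))*x(-8)) = (-36485 + 2*(-46))*(26047 + (-112 + (6 + 8))*(-⅓*(-8))) = (-36485 - 92)*(26047 + (-112 + 14)*(8/3)) = -36577*(26047 - 98*8/3) = -36577*(26047 - 784/3) = -36577*77357/3 = -2829486989/3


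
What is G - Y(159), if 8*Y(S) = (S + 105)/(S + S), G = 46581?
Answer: 4937575/106 ≈ 46581.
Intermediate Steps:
Y(S) = (105 + S)/(16*S) (Y(S) = ((S + 105)/(S + S))/8 = ((105 + S)/((2*S)))/8 = ((105 + S)*(1/(2*S)))/8 = ((105 + S)/(2*S))/8 = (105 + S)/(16*S))
G - Y(159) = 46581 - (105 + 159)/(16*159) = 46581 - 264/(16*159) = 46581 - 1*11/106 = 46581 - 11/106 = 4937575/106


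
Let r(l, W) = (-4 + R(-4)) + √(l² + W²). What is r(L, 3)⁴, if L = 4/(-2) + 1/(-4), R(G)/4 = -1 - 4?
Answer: 43046721/256 ≈ 1.6815e+5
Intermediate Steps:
R(G) = -20 (R(G) = 4*(-1 - 4) = 4*(-5) = -20)
L = -9/4 (L = 4*(-½) + 1*(-¼) = -2 - ¼ = -9/4 ≈ -2.2500)
r(l, W) = -24 + √(W² + l²) (r(l, W) = (-4 - 20) + √(l² + W²) = -24 + √(W² + l²))
r(L, 3)⁴ = (-24 + √(3² + (-9/4)²))⁴ = (-24 + √(9 + 81/16))⁴ = (-24 + √(225/16))⁴ = (-24 + 15/4)⁴ = (-81/4)⁴ = 43046721/256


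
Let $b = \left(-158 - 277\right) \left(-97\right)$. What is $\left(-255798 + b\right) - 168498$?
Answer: $-382101$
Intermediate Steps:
$b = 42195$ ($b = \left(-435\right) \left(-97\right) = 42195$)
$\left(-255798 + b\right) - 168498 = \left(-255798 + 42195\right) - 168498 = -213603 - 168498 = -382101$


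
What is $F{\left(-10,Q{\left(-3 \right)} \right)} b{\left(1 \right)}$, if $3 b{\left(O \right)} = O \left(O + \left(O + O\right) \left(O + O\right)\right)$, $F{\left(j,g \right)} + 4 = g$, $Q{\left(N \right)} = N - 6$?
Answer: $- \frac{65}{3} \approx -21.667$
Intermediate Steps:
$Q{\left(N \right)} = -6 + N$ ($Q{\left(N \right)} = N - 6 = -6 + N$)
$F{\left(j,g \right)} = -4 + g$
$b{\left(O \right)} = \frac{O \left(O + 4 O^{2}\right)}{3}$ ($b{\left(O \right)} = \frac{O \left(O + \left(O + O\right) \left(O + O\right)\right)}{3} = \frac{O \left(O + 2 O 2 O\right)}{3} = \frac{O \left(O + 4 O^{2}\right)}{3}$)
$F{\left(-10,Q{\left(-3 \right)} \right)} b{\left(1 \right)} = \left(-4 - 9\right) \frac{1^{2} \left(1 + 4 \cdot 1\right)}{3} = \left(-4 - 9\right) \frac{1}{3} \cdot 1 \left(1 + 4\right) = - 13 \cdot \frac{1}{3} \cdot 1 \cdot 5 = \left(-13\right) \frac{5}{3} = - \frac{65}{3}$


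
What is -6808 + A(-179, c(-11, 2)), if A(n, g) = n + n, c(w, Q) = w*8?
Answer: -7166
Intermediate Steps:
c(w, Q) = 8*w
A(n, g) = 2*n
-6808 + A(-179, c(-11, 2)) = -6808 + 2*(-179) = -6808 - 358 = -7166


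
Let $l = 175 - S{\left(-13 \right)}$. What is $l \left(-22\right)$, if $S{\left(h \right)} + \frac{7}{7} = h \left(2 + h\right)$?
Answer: $-726$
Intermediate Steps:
$S{\left(h \right)} = -1 + h \left(2 + h\right)$
$l = 33$ ($l = 175 - \left(-1 + \left(-13\right)^{2} + 2 \left(-13\right)\right) = 175 - \left(-1 + 169 - 26\right) = 175 - 142 = 33$)
$l \left(-22\right) = 33 \left(-22\right) = -726$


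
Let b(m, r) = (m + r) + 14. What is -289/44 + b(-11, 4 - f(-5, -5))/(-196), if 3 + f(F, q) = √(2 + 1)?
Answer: -14271/2156 + √3/196 ≈ -6.6104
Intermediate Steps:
f(F, q) = -3 + √3 (f(F, q) = -3 + √(2 + 1) = -3 + √3)
b(m, r) = 14 + m + r
-289/44 + b(-11, 4 - f(-5, -5))/(-196) = -289/44 + (14 - 11 + (4 - (-3 + √3)))/(-196) = -289*1/44 + (14 - 11 + (4 + (3 - √3)))*(-1/196) = -289/44 + (14 - 11 + (7 - √3))*(-1/196) = -289/44 + (10 - √3)*(-1/196) = -289/44 + (-5/98 + √3/196) = -14271/2156 + √3/196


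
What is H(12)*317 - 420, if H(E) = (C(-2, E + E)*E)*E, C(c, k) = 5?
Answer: 227820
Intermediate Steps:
H(E) = 5*E**2 (H(E) = (5*E)*E = 5*E**2)
H(12)*317 - 420 = (5*12**2)*317 - 420 = (5*144)*317 - 420 = 720*317 - 420 = 228240 - 420 = 227820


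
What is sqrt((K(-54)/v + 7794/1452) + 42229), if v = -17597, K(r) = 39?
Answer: sqrt(6329779832221534)/387134 ≈ 205.51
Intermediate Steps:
sqrt((K(-54)/v + 7794/1452) + 42229) = sqrt((39/(-17597) + 7794/1452) + 42229) = sqrt((39*(-1/17597) + 7794*(1/1452)) + 42229) = sqrt((-39/17597 + 1299/242) + 42229) = sqrt(22849065/4258474 + 42229) = sqrt(179853947611/4258474) = sqrt(6329779832221534)/387134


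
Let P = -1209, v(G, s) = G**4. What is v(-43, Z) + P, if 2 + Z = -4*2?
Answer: 3417592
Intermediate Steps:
Z = -10 (Z = -2 - 4*2 = -2 - 8 = -10)
v(-43, Z) + P = (-43)**4 - 1209 = 3418801 - 1209 = 3417592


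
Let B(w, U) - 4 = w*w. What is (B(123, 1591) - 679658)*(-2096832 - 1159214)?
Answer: 2163723968150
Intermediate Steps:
B(w, U) = 4 + w² (B(w, U) = 4 + w*w = 4 + w²)
(B(123, 1591) - 679658)*(-2096832 - 1159214) = ((4 + 123²) - 679658)*(-2096832 - 1159214) = ((4 + 15129) - 679658)*(-3256046) = (15133 - 679658)*(-3256046) = -664525*(-3256046) = 2163723968150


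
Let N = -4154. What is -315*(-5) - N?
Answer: 5729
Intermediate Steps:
-315*(-5) - N = -315*(-5) - 1*(-4154) = 1575 + 4154 = 5729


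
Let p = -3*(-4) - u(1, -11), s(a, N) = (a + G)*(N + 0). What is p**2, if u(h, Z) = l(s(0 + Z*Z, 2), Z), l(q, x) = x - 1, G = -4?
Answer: 576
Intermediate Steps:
s(a, N) = N*(-4 + a) (s(a, N) = (a - 4)*(N + 0) = (-4 + a)*N = N*(-4 + a))
l(q, x) = -1 + x
u(h, Z) = -1 + Z
p = 24 (p = -3*(-4) - (-1 - 11) = 12 - 1*(-12) = 12 + 12 = 24)
p**2 = 24**2 = 576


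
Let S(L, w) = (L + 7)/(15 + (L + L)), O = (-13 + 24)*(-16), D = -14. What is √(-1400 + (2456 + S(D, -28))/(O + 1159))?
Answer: I*√228215880035/12779 ≈ 37.383*I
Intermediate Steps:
O = -176 (O = 11*(-16) = -176)
S(L, w) = (7 + L)/(15 + 2*L)
√(-1400 + (2456 + S(D, -28))/(O + 1159)) = √(-1400 + (2456 + (7 - 14)/(15 + 2*(-14)))/(-176 + 1159)) = √(-1400 + (2456 - 7/(15 - 28))/983) = √(-1400 + (2456 - 7/(-13))*(1/983)) = √(-1400 + (2456 - 1/13*(-7))*(1/983)) = √(-1400 + (2456 + 7/13)*(1/983)) = √(-1400 + (31935/13)*(1/983)) = √(-1400 + 31935/12779) = √(-17858665/12779) = I*√228215880035/12779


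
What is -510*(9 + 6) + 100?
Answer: -7550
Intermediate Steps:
-510*(9 + 6) + 100 = -510*15 + 100 = -51*150 + 100 = -7650 + 100 = -7550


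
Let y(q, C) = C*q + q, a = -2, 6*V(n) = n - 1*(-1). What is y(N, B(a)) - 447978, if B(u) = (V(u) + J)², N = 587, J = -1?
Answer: -16077313/36 ≈ -4.4659e+5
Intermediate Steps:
V(n) = ⅙ + n/6 (V(n) = (n - 1*(-1))/6 = (n + 1)/6 = (1 + n)/6 = ⅙ + n/6)
B(u) = (-⅚ + u/6)² (B(u) = ((⅙ + u/6) - 1)² = (-⅚ + u/6)²)
y(q, C) = q + C*q
y(N, B(a)) - 447978 = 587*(1 + (-5 - 2)²/36) - 447978 = 587*(1 + (1/36)*(-7)²) - 447978 = 587*(1 + (1/36)*49) - 447978 = 587*(1 + 49/36) - 447978 = 587*(85/36) - 447978 = 49895/36 - 447978 = -16077313/36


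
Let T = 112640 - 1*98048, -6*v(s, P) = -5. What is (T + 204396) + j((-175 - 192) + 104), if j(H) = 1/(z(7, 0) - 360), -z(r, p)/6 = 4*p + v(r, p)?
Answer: 79930619/365 ≈ 2.1899e+5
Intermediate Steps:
v(s, P) = ⅚ (v(s, P) = -⅙*(-5) = ⅚)
T = 14592 (T = 112640 - 98048 = 14592)
z(r, p) = -5 - 24*p (z(r, p) = -6*(4*p + ⅚) = -6*(⅚ + 4*p) = -5 - 24*p)
j(H) = -1/365 (j(H) = 1/((-5 - 24*0) - 360) = 1/((-5 + 0) - 360) = 1/(-5 - 360) = 1/(-365) = -1/365)
(T + 204396) + j((-175 - 192) + 104) = (14592 + 204396) - 1/365 = 218988 - 1/365 = 79930619/365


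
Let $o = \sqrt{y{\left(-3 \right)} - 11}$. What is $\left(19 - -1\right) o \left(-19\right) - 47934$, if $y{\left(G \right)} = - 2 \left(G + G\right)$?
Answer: $-48314$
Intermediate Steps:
$y{\left(G \right)} = - 4 G$ ($y{\left(G \right)} = - 2 \cdot 2 G = - 4 G$)
$o = 1$ ($o = \sqrt{\left(-4\right) \left(-3\right) - 11} = \sqrt{12 - 11} = \sqrt{1} = 1$)
$\left(19 - -1\right) o \left(-19\right) - 47934 = \left(19 - -1\right) 1 \left(-19\right) - 47934 = \left(19 + 1\right) 1 \left(-19\right) - 47934 = 20 \cdot 1 \left(-19\right) - 47934 = 20 \left(-19\right) - 47934 = -380 - 47934 = -48314$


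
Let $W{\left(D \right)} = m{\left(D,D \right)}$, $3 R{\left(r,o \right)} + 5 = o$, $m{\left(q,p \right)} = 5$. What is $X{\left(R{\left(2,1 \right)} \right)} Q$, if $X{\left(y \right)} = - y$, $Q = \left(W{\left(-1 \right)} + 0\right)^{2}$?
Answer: $\frac{100}{3} \approx 33.333$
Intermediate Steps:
$R{\left(r,o \right)} = - \frac{5}{3} + \frac{o}{3}$
$W{\left(D \right)} = 5$
$Q = 25$ ($Q = \left(5 + 0\right)^{2} = 5^{2} = 25$)
$X{\left(R{\left(2,1 \right)} \right)} Q = - (- \frac{5}{3} + \frac{1}{3} \cdot 1) 25 = - (- \frac{5}{3} + \frac{1}{3}) 25 = \left(-1\right) \left(- \frac{4}{3}\right) 25 = \frac{4}{3} \cdot 25 = \frac{100}{3}$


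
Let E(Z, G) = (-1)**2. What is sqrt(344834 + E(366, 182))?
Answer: 3*sqrt(38315) ≈ 587.23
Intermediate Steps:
E(Z, G) = 1
sqrt(344834 + E(366, 182)) = sqrt(344834 + 1) = sqrt(344835) = 3*sqrt(38315)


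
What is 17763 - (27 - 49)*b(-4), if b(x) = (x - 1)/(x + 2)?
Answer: 17818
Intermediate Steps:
b(x) = (-1 + x)/(2 + x)
17763 - (27 - 49)*b(-4) = 17763 - (27 - 49)*(-1 - 4)/(2 - 4) = 17763 - (-22)*-5/(-2) = 17763 - (-22)*(-½*(-5)) = 17763 - (-22)*5/2 = 17763 - 1*(-55) = 17763 + 55 = 17818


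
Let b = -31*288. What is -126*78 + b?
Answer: -18756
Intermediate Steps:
b = -8928
-126*78 + b = -126*78 - 8928 = -9828 - 8928 = -18756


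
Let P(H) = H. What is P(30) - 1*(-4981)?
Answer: 5011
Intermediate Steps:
P(30) - 1*(-4981) = 30 - 1*(-4981) = 30 + 4981 = 5011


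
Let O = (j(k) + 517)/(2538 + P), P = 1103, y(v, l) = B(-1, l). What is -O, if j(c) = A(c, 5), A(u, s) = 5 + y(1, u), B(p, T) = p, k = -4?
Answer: -521/3641 ≈ -0.14309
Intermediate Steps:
y(v, l) = -1
A(u, s) = 4 (A(u, s) = 5 - 1 = 4)
j(c) = 4
O = 521/3641 (O = (4 + 517)/(2538 + 1103) = 521/3641 ≈ 0.14309)
-O = -1*521/3641 = -521/3641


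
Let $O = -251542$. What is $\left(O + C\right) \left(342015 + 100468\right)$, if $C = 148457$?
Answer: $-45613360055$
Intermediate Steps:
$\left(O + C\right) \left(342015 + 100468\right) = \left(-251542 + 148457\right) \left(342015 + 100468\right) = \left(-103085\right) 442483 = -45613360055$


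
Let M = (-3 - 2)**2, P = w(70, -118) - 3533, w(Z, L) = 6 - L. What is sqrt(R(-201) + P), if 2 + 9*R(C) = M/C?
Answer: 2*I*sqrt(309907227)/603 ≈ 58.389*I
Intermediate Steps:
P = -3409 (P = (6 - 1*(-118)) - 3533 = (6 + 118) - 3533 = 124 - 3533 = -3409)
M = 25 (M = (-5)**2 = 25)
R(C) = -2/9 + 25/(9*C) (R(C) = -2/9 + (25/C)/9 = -2/9 + 25/(9*C))
sqrt(R(-201) + P) = sqrt((1/9)*(25 - 2*(-201))/(-201) - 3409) = sqrt((1/9)*(-1/201)*(25 + 402) - 3409) = sqrt((1/9)*(-1/201)*427 - 3409) = sqrt(-427/1809 - 3409) = sqrt(-6167308/1809) = 2*I*sqrt(309907227)/603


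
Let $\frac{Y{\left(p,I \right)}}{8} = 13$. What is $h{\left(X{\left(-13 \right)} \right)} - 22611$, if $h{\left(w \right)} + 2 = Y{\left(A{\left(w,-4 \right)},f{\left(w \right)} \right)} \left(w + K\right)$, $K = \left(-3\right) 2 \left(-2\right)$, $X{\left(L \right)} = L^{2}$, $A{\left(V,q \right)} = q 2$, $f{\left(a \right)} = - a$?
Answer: $-3789$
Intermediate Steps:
$A{\left(V,q \right)} = 2 q$
$Y{\left(p,I \right)} = 104$ ($Y{\left(p,I \right)} = 8 \cdot 13 = 104$)
$K = 12$ ($K = \left(-6\right) \left(-2\right) = 12$)
$h{\left(w \right)} = 1246 + 104 w$ ($h{\left(w \right)} = -2 + 104 \left(w + 12\right) = -2 + 104 \left(12 + w\right) = -2 + \left(1248 + 104 w\right) = 1246 + 104 w$)
$h{\left(X{\left(-13 \right)} \right)} - 22611 = \left(1246 + 104 \left(-13\right)^{2}\right) - 22611 = \left(1246 + 104 \cdot 169\right) - 22611 = \left(1246 + 17576\right) - 22611 = 18822 - 22611 = -3789$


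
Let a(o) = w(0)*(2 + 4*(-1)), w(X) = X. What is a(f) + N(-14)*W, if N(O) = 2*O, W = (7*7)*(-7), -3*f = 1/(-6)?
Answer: 9604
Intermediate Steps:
f = 1/18 (f = -⅓/(-6) = -⅓*(-⅙) = 1/18 ≈ 0.055556)
W = -343 (W = 49*(-7) = -343)
a(o) = 0 (a(o) = 0*(2 + 4*(-1)) = 0*(2 - 4) = 0*(-2) = 0)
a(f) + N(-14)*W = 0 + (2*(-14))*(-343) = 0 - 28*(-343) = 0 + 9604 = 9604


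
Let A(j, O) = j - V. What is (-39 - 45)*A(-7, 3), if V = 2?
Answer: 756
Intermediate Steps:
A(j, O) = -2 + j (A(j, O) = j - 1*2 = j - 2 = -2 + j)
(-39 - 45)*A(-7, 3) = (-39 - 45)*(-2 - 7) = -84*(-9) = 756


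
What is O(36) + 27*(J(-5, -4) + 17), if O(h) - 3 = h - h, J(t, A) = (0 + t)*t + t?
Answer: 1002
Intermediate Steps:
J(t, A) = t + t**2 (J(t, A) = t*t + t = t**2 + t = t + t**2)
O(h) = 3 (O(h) = 3 + (h - h) = 3 + 0 = 3)
O(36) + 27*(J(-5, -4) + 17) = 3 + 27*(-5*(1 - 5) + 17) = 3 + 27*(-5*(-4) + 17) = 3 + 27*(20 + 17) = 3 + 27*37 = 3 + 999 = 1002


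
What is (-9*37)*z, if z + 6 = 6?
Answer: 0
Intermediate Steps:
z = 0 (z = -6 + 6 = 0)
(-9*37)*z = -9*37*0 = -333*0 = 0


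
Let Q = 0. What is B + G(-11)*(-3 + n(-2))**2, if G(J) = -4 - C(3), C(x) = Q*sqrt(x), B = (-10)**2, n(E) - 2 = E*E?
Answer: 64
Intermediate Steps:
n(E) = 2 + E**2 (n(E) = 2 + E*E = 2 + E**2)
B = 100
C(x) = 0 (C(x) = 0*sqrt(x) = 0)
G(J) = -4 (G(J) = -4 - 1*0 = -4 + 0 = -4)
B + G(-11)*(-3 + n(-2))**2 = 100 - 4*(-3 + (2 + (-2)**2))**2 = 100 - 4*(-3 + (2 + 4))**2 = 100 - 4*(-3 + 6)**2 = 100 - 4*3**2 = 100 - 4*9 = 100 - 36 = 64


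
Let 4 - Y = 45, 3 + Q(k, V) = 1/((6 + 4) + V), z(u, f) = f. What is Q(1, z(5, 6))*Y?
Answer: 1927/16 ≈ 120.44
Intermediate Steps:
Q(k, V) = -3 + 1/(10 + V) (Q(k, V) = -3 + 1/((6 + 4) + V) = -3 + 1/(10 + V))
Y = -41 (Y = 4 - 1*45 = 4 - 45 = -41)
Q(1, z(5, 6))*Y = ((-29 - 3*6)/(10 + 6))*(-41) = ((-29 - 18)/16)*(-41) = ((1/16)*(-47))*(-41) = -47/16*(-41) = 1927/16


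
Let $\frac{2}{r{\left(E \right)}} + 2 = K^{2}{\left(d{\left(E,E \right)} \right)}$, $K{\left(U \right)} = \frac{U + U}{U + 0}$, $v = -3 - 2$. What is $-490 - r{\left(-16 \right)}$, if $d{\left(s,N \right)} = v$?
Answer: $-491$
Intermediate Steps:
$v = -5$ ($v = -3 - 2 = -5$)
$d{\left(s,N \right)} = -5$
$K{\left(U \right)} = 2$ ($K{\left(U \right)} = \frac{2 U}{U} = 2$)
$r{\left(E \right)} = 1$ ($r{\left(E \right)} = \frac{2}{-2 + 2^{2}} = \frac{2}{-2 + 4} = \frac{2}{2} = 2 \cdot \frac{1}{2} = 1$)
$-490 - r{\left(-16 \right)} = -490 - 1 = -491$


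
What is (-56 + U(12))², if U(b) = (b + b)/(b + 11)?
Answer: 1597696/529 ≈ 3020.2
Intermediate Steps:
U(b) = 2*b/(11 + b) (U(b) = (2*b)/(11 + b) = 2*b/(11 + b))
(-56 + U(12))² = (-56 + 2*12/(11 + 12))² = (-56 + 2*12/23)² = (-56 + 2*12*(1/23))² = (-56 + 24/23)² = (-1264/23)² = 1597696/529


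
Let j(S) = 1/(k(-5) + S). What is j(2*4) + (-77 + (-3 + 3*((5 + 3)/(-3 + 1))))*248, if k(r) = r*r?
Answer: -752927/33 ≈ -22816.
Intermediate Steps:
k(r) = r²
j(S) = 1/(25 + S) (j(S) = 1/((-5)² + S) = 1/(25 + S))
j(2*4) + (-77 + (-3 + 3*((5 + 3)/(-3 + 1))))*248 = 1/(25 + 2*4) + (-77 + (-3 + 3*((5 + 3)/(-3 + 1))))*248 = 1/(25 + 8) + (-77 + (-3 + 3*(8/(-2))))*248 = 1/33 + (-77 + (-3 + 3*(8*(-½))))*248 = 1/33 + (-77 + (-3 + 3*(-4)))*248 = 1/33 + (-77 + (-3 - 12))*248 = 1/33 + (-77 - 15)*248 = 1/33 - 92*248 = 1/33 - 22816 = -752927/33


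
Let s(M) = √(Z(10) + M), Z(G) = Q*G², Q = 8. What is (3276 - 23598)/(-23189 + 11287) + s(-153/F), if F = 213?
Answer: 10161/5951 + 11*√33299/71 ≈ 29.979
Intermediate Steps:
Z(G) = 8*G²
s(M) = √(800 + M) (s(M) = √(8*10² + M) = √(8*100 + M) = √(800 + M))
(3276 - 23598)/(-23189 + 11287) + s(-153/F) = (3276 - 23598)/(-23189 + 11287) + √(800 - 153/213) = -20322/(-11902) + √(800 - 153*1/213) = -20322*(-1/11902) + √(800 - 51/71) = 10161/5951 + √(56749/71) = 10161/5951 + 11*√33299/71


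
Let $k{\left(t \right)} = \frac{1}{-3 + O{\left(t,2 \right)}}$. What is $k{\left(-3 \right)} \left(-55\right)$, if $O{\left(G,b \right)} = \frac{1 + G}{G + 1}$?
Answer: $\frac{55}{2} \approx 27.5$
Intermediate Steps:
$O{\left(G,b \right)} = 1$ ($O{\left(G,b \right)} = \frac{1 + G}{1 + G} = 1$)
$k{\left(t \right)} = - \frac{1}{2}$ ($k{\left(t \right)} = \frac{1}{-3 + 1} = \frac{1}{-2} = - \frac{1}{2}$)
$k{\left(-3 \right)} \left(-55\right) = \left(- \frac{1}{2}\right) \left(-55\right) = \frac{55}{2}$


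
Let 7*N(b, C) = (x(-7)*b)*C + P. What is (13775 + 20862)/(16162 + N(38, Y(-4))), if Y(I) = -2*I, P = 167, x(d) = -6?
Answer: 242459/111477 ≈ 2.1750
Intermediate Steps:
N(b, C) = 167/7 - 6*C*b/7 (N(b, C) = ((-6*b)*C + 167)/7 = (-6*C*b + 167)/7 = (167 - 6*C*b)/7 = 167/7 - 6*C*b/7)
(13775 + 20862)/(16162 + N(38, Y(-4))) = (13775 + 20862)/(16162 + (167/7 - 6/7*(-2*(-4))*38)) = 34637/(16162 + (167/7 - 6/7*8*38)) = 34637/(16162 + (167/7 - 1824/7)) = 34637/(16162 - 1657/7) = 34637/(111477/7) = 34637*(7/111477) = 242459/111477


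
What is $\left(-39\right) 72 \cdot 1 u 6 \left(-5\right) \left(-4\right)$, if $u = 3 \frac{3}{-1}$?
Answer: $3032640$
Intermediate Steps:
$u = -9$ ($u = 3 \cdot 3 \left(-1\right) = 3 \left(-3\right) = -9$)
$\left(-39\right) 72 \cdot 1 u 6 \left(-5\right) \left(-4\right) = \left(-39\right) 72 \cdot 1 \left(-9\right) 6 \left(-5\right) \left(-4\right) = - 2808 \left(-9\right) 6 \left(-5\right) \left(-4\right) = - 2808 \left(-54\right) \left(-5\right) \left(-4\right) = - 2808 \cdot 270 \left(-4\right) = \left(-2808\right) \left(-1080\right) = 3032640$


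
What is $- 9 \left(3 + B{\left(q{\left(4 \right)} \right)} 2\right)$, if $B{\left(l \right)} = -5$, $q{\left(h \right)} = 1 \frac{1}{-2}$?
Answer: $63$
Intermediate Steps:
$q{\left(h \right)} = - \frac{1}{2}$ ($q{\left(h \right)} = 1 \left(- \frac{1}{2}\right) = - \frac{1}{2}$)
$- 9 \left(3 + B{\left(q{\left(4 \right)} \right)} 2\right) = - 9 \left(3 - 10\right) = \left(-9\right) \left(-7\right) = 63$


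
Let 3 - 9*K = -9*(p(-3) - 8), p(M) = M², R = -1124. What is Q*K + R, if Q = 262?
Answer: -2324/3 ≈ -774.67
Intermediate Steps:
K = 4/3 (K = ⅓ - (-1)*((-3)² - 8) = ⅓ - (-1)*(9 - 8) = ⅓ - (-1) = ⅓ - ⅑*(-9) = ⅓ + 1 = 4/3 ≈ 1.3333)
Q*K + R = 262*(4/3) - 1124 = 1048/3 - 1124 = -2324/3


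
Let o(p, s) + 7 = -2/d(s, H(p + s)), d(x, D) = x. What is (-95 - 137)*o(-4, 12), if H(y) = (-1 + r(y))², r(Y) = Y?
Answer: 4988/3 ≈ 1662.7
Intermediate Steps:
H(y) = (-1 + y)²
o(p, s) = -7 - 2/s
(-95 - 137)*o(-4, 12) = (-95 - 137)*(-7 - 2/12) = -232*(-7 - 2*1/12) = -232*(-7 - ⅙) = -232*(-43/6) = 4988/3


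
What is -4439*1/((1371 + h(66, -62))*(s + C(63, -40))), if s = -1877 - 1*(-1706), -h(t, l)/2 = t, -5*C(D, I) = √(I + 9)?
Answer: 6325575/301926128 - 22195*I*√31/905778384 ≈ 0.020951 - 0.00013643*I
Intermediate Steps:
C(D, I) = -√(9 + I)/5 (C(D, I) = -√(I + 9)/5 = -√(9 + I)/5)
h(t, l) = -2*t
s = -171 (s = -1877 + 1706 = -171)
-4439*1/((1371 + h(66, -62))*(s + C(63, -40))) = -4439*1/((-171 - √(9 - 40)/5)*(1371 - 2*66)) = -4439*1/((-171 - I*√31/5)*(1371 - 132)) = -4439*1/(1239*(-171 - I*√31/5)) = -4439/(-211869 - 1239*I*√31/5)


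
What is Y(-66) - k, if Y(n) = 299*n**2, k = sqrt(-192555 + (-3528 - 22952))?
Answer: 1302444 - I*sqrt(219035) ≈ 1.3024e+6 - 468.01*I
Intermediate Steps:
k = I*sqrt(219035) (k = sqrt(-192555 - 26480) = sqrt(-219035) = I*sqrt(219035) ≈ 468.01*I)
Y(-66) - k = 299*(-66)**2 - I*sqrt(219035) = 299*4356 - I*sqrt(219035) = 1302444 - I*sqrt(219035)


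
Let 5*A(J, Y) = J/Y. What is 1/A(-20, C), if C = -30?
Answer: 15/2 ≈ 7.5000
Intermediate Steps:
A(J, Y) = J/(5*Y) (A(J, Y) = (J/Y)/5 = J/(5*Y))
1/A(-20, C) = 1/((1/5)*(-20)/(-30)) = 1/((1/5)*(-20)*(-1/30)) = 1/(2/15) = 15/2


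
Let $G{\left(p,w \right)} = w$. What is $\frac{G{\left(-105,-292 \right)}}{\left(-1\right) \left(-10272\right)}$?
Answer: $- \frac{73}{2568} \approx -0.028427$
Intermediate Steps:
$\frac{G{\left(-105,-292 \right)}}{\left(-1\right) \left(-10272\right)} = - \frac{292}{\left(-1\right) \left(-10272\right)} = - \frac{292}{10272} = \left(-292\right) \frac{1}{10272} = - \frac{73}{2568}$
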